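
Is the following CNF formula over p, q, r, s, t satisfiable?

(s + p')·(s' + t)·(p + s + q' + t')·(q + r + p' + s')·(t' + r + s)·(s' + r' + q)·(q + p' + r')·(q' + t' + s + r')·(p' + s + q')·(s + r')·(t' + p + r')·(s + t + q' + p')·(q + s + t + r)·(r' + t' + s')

Suppose s = 1.
The clause (t) is unit, so t = 1.
The clause (r') is unit, so r = 0.
Suppose q = 1.
No clause remains; p is free.
A satisfying assignment: p ↦ 1, q ↦ 1, r ↦ 0, s ↦ 1, t ↦ 1.

Yes, satisfiable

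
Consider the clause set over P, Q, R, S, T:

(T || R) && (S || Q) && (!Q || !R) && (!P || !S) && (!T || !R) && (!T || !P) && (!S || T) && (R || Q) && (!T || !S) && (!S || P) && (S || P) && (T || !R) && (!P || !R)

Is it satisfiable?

Try T = true.
(!R) alone gives R = false.
(!P) alone gives P = false.
(Q) alone gives Q = true.
(!S) alone gives S = false.
That conflicts with the unit clause (S).
So T must be the other value — set T = false.
(R) alone gives R = true.
That conflicts with the unit clause (!R).
Neither T = true nor T = false works.
No assignment satisfies every clause.

Unsatisfiable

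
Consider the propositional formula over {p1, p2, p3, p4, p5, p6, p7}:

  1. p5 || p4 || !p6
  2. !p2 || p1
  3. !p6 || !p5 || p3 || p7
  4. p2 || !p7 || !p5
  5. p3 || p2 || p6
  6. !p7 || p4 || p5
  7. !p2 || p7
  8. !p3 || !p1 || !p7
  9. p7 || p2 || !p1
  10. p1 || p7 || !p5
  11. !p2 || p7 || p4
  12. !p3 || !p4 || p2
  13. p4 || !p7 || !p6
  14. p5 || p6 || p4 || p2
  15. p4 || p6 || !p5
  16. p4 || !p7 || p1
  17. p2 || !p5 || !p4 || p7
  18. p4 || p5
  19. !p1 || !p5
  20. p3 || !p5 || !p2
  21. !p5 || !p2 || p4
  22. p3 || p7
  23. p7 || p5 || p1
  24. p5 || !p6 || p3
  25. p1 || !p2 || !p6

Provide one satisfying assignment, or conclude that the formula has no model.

Branch on p2: set p2 = true.
(p1) alone gives p1 = true.
(p7) alone gives p7 = true.
(!p3) alone gives p3 = false.
(!p5) alone gives p5 = false.
(p4) alone gives p4 = true.
(!p6) alone gives p6 = false.
This assignment satisfies each clause.

p1=true,  p2=true,  p3=false,  p4=true,  p5=false,  p6=false,  p7=true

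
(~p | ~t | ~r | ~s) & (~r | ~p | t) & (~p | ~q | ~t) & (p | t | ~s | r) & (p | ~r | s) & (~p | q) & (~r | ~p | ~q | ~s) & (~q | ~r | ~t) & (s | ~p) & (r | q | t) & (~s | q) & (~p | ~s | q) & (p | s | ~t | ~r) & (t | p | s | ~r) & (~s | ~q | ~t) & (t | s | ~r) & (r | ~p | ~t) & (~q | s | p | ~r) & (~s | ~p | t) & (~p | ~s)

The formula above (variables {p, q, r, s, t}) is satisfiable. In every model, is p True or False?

False

Suppose p = 1.
The clause (q) is unit, so q = 1.
The clause (~t) is unit, so t = 0.
The clause (~r) is unit, so r = 0.
The clause (s) is unit, so s = 1.
Now (~s) is unsatisfied and unit — conflict.
So every satisfying assignment has p = False.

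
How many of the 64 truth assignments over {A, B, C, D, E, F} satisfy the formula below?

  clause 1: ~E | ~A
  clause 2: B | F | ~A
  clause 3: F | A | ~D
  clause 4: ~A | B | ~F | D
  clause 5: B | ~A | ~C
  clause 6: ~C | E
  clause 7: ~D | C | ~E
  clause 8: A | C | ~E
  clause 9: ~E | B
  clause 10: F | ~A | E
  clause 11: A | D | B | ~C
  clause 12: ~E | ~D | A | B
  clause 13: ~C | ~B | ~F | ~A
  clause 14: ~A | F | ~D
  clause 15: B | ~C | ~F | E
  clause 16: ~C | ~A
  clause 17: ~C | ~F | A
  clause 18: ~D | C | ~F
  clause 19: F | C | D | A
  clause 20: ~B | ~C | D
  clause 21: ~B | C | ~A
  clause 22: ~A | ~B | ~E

2

There are 2^6 = 64 truth assignments over (A, B, C, D, E, F).
Split on F. With F = 1, the clauses containing F are satisfied and ~F drops from the rest; 2 of the 2^5 = 32 assignments to the other variables satisfy what remains.
With F = 0, by the same count on the reduced clause set, 0 assignments work.
(One model: A=F, B=F, C=F, D=F, E=F, F=T.)
Total: 2 + 0 = 2.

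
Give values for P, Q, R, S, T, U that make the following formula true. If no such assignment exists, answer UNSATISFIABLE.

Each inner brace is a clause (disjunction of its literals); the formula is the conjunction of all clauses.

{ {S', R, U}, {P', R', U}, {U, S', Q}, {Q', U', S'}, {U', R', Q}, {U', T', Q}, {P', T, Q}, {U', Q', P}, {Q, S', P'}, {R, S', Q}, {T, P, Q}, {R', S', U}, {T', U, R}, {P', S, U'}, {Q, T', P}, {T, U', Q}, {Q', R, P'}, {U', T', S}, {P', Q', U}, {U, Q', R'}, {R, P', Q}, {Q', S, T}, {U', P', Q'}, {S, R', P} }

Case S = 0:
Case P = 0:
(R') alone gives R = 0.
Case U = 0:
(T') alone gives T = 0.
(Q) alone gives Q = 1.
But (Q') is also a unit clause — contradiction.
That branch fails; take U = 1 instead.
(Q') alone gives Q = 0.
(T') alone gives T = 0.
But (T) is also a unit clause — contradiction.
Both values of U lead to a conflict.
That branch fails; take P = 1 instead.
(U') alone gives U = 0.
(R') alone gives R = 0.
(T') alone gives T = 0.
(Q) alone gives Q = 1.
But (Q') is also a unit clause — contradiction.
Both values of P lead to a conflict.
That branch fails; take S = 1 instead.
Case R = 1:
(U) alone gives U = 1.
(Q') alone gives Q = 0.
But (Q) is also a unit clause — contradiction.
That branch fails; take R = 0 instead.
(U) alone gives U = 1.
(Q') alone gives Q = 0.
But (Q) is also a unit clause — contradiction.
Both values of R lead to a conflict.
Both values of S lead to a conflict.

UNSATISFIABLE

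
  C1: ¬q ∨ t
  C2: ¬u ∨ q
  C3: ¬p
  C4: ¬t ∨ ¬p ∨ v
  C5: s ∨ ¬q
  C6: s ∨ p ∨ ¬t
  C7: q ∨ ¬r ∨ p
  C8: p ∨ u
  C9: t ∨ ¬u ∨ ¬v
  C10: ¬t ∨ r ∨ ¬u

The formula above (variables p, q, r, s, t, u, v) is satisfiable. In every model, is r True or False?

Suppose r = False.
From the singleton clause (¬p), p = False.
From the singleton clause (u), u = True.
From the singleton clause (q), q = True.
From the singleton clause (t), t = True.
That conflicts with the unit clause (¬t).
So every satisfying assignment has r = True.

True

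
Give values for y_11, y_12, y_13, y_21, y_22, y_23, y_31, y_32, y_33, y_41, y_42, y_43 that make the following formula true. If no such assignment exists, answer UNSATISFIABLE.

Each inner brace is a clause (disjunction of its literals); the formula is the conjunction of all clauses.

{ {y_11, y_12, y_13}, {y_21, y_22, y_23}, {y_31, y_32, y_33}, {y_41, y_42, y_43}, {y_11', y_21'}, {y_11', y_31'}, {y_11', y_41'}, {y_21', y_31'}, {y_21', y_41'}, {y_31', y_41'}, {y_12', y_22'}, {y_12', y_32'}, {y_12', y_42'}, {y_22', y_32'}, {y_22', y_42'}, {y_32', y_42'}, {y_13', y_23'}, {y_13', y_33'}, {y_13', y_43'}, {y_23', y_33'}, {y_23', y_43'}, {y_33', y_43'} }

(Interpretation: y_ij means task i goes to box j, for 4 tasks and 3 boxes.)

UNSATISFIABLE

Suppose y_11 = 0.
Suppose y_12 = 1.
(y_22') alone gives y_22 = 0.
(y_32') alone gives y_32 = 0.
(y_42') alone gives y_42 = 0.
Suppose y_21 = 1.
(y_31') alone gives y_31 = 0.
(y_33) alone gives y_33 = 1.
(y_41') alone gives y_41 = 0.
(y_43) alone gives y_43 = 1.
But (y_43') is also a unit clause — contradiction.
That branch fails; take y_21 = 0 instead.
(y_23) alone gives y_23 = 1.
(y_13') alone gives y_13 = 0.
(y_33') alone gives y_33 = 0.
(y_31) alone gives y_31 = 1.
(y_41') alone gives y_41 = 0.
(y_43) alone gives y_43 = 1.
But (y_43') is also a unit clause — contradiction.
Either choice for y_21 ends in contradiction.
That branch fails; take y_12 = 0 instead.
(y_13) alone gives y_13 = 1.
(y_23') alone gives y_23 = 0.
(y_33') alone gives y_33 = 0.
(y_43') alone gives y_43 = 0.
Suppose y_21 = 1.
(y_31') alone gives y_31 = 0.
(y_32) alone gives y_32 = 1.
(y_41') alone gives y_41 = 0.
(y_42) alone gives y_42 = 1.
But (y_42') is also a unit clause — contradiction.
That branch fails; take y_21 = 0 instead.
(y_22) alone gives y_22 = 1.
(y_32') alone gives y_32 = 0.
(y_31) alone gives y_31 = 1.
(y_41') alone gives y_41 = 0.
(y_42) alone gives y_42 = 1.
But (y_42') is also a unit clause — contradiction.
Either choice for y_21 ends in contradiction.
Either choice for y_12 ends in contradiction.
That branch fails; take y_11 = 1 instead.
(y_21') alone gives y_21 = 0.
(y_31') alone gives y_31 = 0.
(y_41') alone gives y_41 = 0.
Suppose y_22 = 1.
(y_12') alone gives y_12 = 0.
(y_32') alone gives y_32 = 0.
(y_33) alone gives y_33 = 1.
(y_42') alone gives y_42 = 0.
(y_43) alone gives y_43 = 1.
But (y_43') is also a unit clause — contradiction.
That branch fails; take y_22 = 0 instead.
(y_23) alone gives y_23 = 1.
(y_13') alone gives y_13 = 0.
(y_33') alone gives y_33 = 0.
(y_32) alone gives y_32 = 1.
(y_12') alone gives y_12 = 0.
(y_42') alone gives y_42 = 0.
(y_43) alone gives y_43 = 1.
But (y_43') is also a unit clause — contradiction.
Either choice for y_22 ends in contradiction.
Either choice for y_11 ends in contradiction.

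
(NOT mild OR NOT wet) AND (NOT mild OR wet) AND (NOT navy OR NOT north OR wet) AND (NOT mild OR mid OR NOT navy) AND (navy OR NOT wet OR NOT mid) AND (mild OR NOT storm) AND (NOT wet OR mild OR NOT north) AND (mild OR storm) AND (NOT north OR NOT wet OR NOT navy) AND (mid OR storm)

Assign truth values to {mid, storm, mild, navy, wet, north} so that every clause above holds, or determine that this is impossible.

UNSATISFIABLE

Suppose mild = false.
Unit clause (NOT storm) forces storm = false.
Now (storm) is unsatisfied and unit — conflict.
Backtrack on mild: now try mild = true.
Unit clause (NOT wet) forces wet = false.
Now (wet) is unsatisfied and unit — conflict.
Either choice for mild ends in contradiction.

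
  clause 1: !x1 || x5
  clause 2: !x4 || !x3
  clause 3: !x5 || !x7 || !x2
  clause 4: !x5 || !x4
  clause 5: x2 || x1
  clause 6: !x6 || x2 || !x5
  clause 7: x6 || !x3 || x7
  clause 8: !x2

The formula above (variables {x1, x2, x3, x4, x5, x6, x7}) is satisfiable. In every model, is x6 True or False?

Suppose x6 = true.
(!x2) alone gives x2 = false.
(x1) alone gives x1 = true.
(x5) alone gives x5 = true.
But (!x5) is also a unit clause — contradiction.
So every satisfying assignment has x6 = False.

False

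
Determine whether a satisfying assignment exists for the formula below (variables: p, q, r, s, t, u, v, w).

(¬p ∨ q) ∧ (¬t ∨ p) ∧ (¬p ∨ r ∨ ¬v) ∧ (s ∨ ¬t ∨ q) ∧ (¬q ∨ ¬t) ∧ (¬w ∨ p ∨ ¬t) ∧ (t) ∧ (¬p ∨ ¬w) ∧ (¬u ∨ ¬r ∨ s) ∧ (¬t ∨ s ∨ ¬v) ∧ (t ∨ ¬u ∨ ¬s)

Unsatisfiable

Unit clause (t) forces t = True.
Unit clause (p) forces p = True.
Unit clause (q) forces q = True.
But (¬q) is also a unit clause — contradiction.
No assignment satisfies every clause.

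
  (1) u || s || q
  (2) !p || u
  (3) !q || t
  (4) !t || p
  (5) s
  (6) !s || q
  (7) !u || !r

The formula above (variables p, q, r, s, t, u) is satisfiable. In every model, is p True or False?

Suppose p = false.
From the singleton clause (!t), t = false.
From the singleton clause (!q), q = false.
From the singleton clause (s), s = true.
That conflicts with the unit clause (!s).
So every satisfying assignment has p = True.

True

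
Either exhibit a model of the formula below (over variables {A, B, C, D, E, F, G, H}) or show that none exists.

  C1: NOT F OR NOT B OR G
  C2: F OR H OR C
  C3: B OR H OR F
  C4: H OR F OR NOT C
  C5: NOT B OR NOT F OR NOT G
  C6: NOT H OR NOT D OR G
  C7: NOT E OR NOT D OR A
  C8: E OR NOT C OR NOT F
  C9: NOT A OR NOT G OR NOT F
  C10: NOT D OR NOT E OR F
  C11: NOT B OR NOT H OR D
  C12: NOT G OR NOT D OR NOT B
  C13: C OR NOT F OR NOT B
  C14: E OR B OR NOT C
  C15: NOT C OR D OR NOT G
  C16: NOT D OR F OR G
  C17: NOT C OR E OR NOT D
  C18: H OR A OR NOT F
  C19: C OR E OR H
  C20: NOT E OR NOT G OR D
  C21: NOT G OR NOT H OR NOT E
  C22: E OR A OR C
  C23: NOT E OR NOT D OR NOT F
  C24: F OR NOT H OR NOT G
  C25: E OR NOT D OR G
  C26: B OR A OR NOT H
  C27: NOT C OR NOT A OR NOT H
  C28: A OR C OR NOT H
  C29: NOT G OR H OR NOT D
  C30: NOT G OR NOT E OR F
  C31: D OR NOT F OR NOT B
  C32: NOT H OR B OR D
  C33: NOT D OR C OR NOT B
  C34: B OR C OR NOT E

A=true; B=false; C=true; D=false; E=true; F=true; G=false; H=false

Suppose F = true.
Suppose B = false.
Suppose E = true.
(NOT D) alone gives D = false.
(NOT G) alone gives G = false.
(NOT H) alone gives H = false.
(A) alone gives A = true.
(C) alone gives C = true.
Every clause now holds.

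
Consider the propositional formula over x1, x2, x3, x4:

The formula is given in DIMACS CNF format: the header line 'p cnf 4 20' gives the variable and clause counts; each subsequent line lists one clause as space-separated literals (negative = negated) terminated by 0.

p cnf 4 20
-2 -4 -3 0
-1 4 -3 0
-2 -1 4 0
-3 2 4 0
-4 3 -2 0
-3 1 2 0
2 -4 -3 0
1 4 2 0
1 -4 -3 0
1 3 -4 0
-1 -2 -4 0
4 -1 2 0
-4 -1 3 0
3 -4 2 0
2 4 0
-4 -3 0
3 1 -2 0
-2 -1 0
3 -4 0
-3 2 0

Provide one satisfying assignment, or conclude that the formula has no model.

x1: False; x2: True; x3: True; x4: False

Try x2 = True.
The clause (¬x1) is unit, so x1 = False.
The clause (x3) is unit, so x3 = True.
The clause (¬x4) is unit, so x4 = False.
Every clause now holds.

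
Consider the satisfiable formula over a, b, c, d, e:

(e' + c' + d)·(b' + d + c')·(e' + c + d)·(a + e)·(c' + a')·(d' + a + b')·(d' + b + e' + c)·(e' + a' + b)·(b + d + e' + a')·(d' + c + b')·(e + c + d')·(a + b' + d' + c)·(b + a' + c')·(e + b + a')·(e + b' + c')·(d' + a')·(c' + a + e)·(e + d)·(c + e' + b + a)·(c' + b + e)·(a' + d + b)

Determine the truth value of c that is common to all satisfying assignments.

True

Suppose c = 0.
Branch on e: set e = 0.
From the singleton clause (a), a = 1.
From the singleton clause (d'), d = 0.
That conflicts with the unit clause (d).
Undo e and try e = 1.
From the singleton clause (d), d = 1.
From the singleton clause (b), b = 1.
That conflicts with the unit clause (b').
Both values of e lead to a conflict.
So every satisfying assignment has c = True.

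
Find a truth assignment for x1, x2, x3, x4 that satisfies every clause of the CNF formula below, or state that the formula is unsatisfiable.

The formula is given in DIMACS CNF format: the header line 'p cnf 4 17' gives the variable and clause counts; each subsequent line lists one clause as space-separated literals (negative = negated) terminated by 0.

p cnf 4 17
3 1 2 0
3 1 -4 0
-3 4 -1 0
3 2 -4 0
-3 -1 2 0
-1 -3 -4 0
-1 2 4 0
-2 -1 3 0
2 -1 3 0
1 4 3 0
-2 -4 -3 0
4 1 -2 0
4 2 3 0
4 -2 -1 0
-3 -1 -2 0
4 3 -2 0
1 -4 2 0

x1: False; x2: False; x3: True; x4: False

Try x3 = True.
Try x4 = False.
Unit clause (¬x1) forces x1 = False.
Unit clause (¬x2) forces x2 = False.
Every clause now holds.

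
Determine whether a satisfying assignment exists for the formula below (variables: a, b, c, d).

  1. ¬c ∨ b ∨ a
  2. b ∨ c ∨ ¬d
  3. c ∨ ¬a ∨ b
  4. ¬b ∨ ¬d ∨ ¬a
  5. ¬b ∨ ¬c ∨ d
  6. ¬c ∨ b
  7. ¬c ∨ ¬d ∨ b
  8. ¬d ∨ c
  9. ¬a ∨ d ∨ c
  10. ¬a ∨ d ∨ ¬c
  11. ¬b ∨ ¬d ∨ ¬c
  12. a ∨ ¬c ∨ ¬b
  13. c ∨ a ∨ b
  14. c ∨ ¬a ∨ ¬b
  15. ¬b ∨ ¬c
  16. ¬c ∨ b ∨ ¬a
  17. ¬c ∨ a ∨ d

Yes

Case c = False:
(¬d) alone gives d = False.
(¬a) alone gives a = False.
(b) alone gives b = True.
Every clause now holds.
A satisfying assignment: a=False; b=True; c=False; d=False.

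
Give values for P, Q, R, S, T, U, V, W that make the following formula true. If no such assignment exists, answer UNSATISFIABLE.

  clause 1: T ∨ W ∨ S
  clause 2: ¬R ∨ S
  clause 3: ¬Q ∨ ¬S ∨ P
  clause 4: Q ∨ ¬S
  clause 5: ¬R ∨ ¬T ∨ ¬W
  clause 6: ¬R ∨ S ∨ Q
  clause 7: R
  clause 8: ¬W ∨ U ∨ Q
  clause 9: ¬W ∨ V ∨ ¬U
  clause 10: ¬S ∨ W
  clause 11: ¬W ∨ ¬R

UNSATISFIABLE

(R) alone gives R = True.
(S) alone gives S = True.
(Q) alone gives Q = True.
(P) alone gives P = True.
(W) alone gives W = True.
Now (¬W) is unsatisfied and unit — conflict.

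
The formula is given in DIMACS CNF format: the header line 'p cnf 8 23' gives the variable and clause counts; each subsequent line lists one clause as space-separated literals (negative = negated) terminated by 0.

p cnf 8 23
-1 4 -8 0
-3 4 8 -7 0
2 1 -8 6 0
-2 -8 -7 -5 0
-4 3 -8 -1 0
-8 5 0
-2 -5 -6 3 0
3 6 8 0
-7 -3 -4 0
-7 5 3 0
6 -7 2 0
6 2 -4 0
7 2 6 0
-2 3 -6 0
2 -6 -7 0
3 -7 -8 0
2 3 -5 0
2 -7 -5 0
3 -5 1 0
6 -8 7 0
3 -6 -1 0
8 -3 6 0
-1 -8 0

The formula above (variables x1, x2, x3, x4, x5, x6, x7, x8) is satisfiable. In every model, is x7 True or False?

False

Suppose x7 = True.
Case x8 = False:
Case x3 = False:
The clause (x6) is unit, so x6 = True.
The clause (x5) is unit, so x5 = True.
The clause (¬x2) is unit, so x2 = False.
But (x2) is also a unit clause — contradiction.
So x3 must be the other value — set x3 = True.
The clause (x4) is unit, so x4 = True.
But (¬x4) is also a unit clause — contradiction.
Either choice for x3 ends in contradiction.
So x8 must be the other value — set x8 = True.
The clause (x5) is unit, so x5 = True.
The clause (¬x2) is unit, so x2 = False.
But (x2) is also a unit clause — contradiction.
Either choice for x8 ends in contradiction.
So every satisfying assignment has x7 = False.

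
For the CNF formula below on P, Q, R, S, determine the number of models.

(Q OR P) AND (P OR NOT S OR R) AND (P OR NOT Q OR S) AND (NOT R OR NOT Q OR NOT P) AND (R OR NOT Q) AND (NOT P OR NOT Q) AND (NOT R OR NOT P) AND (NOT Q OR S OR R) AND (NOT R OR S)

3

There are 2^4 = 16 truth assignments over (P, Q, R, S).
Check each against the 9 clauses (columns in the order P, Q, R, S):
  F F F F  ✗ fails (Q OR P)
  F F F T  ✗ fails (Q OR P)
  F F T F  ✗ fails (Q OR P)
  F F T T  ✗ fails (Q OR P)
  F T F F  ✗ fails (P OR NOT Q OR S)
  F T F T  ✗ fails (P OR NOT S OR R)
  F T T F  ✗ fails (P OR NOT Q OR S)
  F T T T  ✓ satisfies all
  T F F F  ✓ satisfies all
  T F F T  ✓ satisfies all
  T F T F  ✗ fails (NOT R OR NOT P)
  T F T T  ✗ fails (NOT R OR NOT P)
  T T F F  ✗ fails (R OR NOT Q)
  T T F T  ✗ fails (R OR NOT Q)
  T T T F  ✗ fails (NOT R OR NOT Q OR NOT P)
  T T T T  ✗ fails (NOT R OR NOT Q OR NOT P)
3 of the 16 rows are models.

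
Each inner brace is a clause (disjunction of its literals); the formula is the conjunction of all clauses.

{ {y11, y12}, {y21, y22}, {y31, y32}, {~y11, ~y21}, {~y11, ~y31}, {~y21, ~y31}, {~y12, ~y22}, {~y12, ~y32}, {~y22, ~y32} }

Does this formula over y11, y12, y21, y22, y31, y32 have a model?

Unsatisfiable

Try y11 = 1.
Unit clause (~y21) forces y21 = 0.
Unit clause (y22) forces y22 = 1.
Unit clause (~y31) forces y31 = 0.
Unit clause (y32) forces y32 = 1.
But (~y32) is also a unit clause — contradiction.
Backtrack on y11: now try y11 = 0.
Unit clause (y12) forces y12 = 1.
Unit clause (~y22) forces y22 = 0.
Unit clause (y21) forces y21 = 1.
Unit clause (~y31) forces y31 = 0.
Unit clause (y32) forces y32 = 1.
But (~y32) is also a unit clause — contradiction.
Either choice for y11 ends in contradiction.
No assignment satisfies every clause.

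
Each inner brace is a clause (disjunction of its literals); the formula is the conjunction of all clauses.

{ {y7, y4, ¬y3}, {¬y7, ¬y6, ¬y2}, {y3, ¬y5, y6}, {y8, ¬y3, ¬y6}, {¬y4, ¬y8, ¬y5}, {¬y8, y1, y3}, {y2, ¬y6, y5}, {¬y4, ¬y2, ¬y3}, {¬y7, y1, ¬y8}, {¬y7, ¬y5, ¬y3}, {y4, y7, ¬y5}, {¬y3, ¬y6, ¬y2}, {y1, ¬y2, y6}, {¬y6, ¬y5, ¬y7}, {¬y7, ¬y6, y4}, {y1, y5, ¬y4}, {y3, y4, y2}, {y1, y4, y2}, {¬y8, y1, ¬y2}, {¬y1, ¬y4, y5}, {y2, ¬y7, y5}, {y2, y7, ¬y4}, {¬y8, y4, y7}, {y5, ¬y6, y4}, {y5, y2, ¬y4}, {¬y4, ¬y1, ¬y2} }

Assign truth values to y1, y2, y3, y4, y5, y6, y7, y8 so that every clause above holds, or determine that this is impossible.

Suppose y7 = False.
Suppose y4 = False.
Unit clause (¬y3) forces y3 = False.
Unit clause (¬y5) forces y5 = False.
Unit clause (y2) forces y2 = True.
Unit clause (¬y8) forces y8 = False.
Unit clause (¬y6) forces y6 = False.
Unit clause (y1) forces y1 = True.
All clauses are satisfied.

y1 ↦ True, y2 ↦ True, y3 ↦ False, y4 ↦ False, y5 ↦ False, y6 ↦ False, y7 ↦ False, y8 ↦ False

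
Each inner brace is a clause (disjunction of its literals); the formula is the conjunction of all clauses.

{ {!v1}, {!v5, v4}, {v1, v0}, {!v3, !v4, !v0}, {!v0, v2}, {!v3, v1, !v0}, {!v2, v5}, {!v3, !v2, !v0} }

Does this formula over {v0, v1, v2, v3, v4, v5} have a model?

The clause (!v1) is unit, so v1 = false.
The clause (v0) is unit, so v0 = true.
The clause (v2) is unit, so v2 = true.
The clause (!v3) is unit, so v3 = false.
The clause (v5) is unit, so v5 = true.
The clause (v4) is unit, so v4 = true.
Every clause now holds.
A satisfying assignment: v0: true, v1: false, v2: true, v3: false, v4: true, v5: true.

Yes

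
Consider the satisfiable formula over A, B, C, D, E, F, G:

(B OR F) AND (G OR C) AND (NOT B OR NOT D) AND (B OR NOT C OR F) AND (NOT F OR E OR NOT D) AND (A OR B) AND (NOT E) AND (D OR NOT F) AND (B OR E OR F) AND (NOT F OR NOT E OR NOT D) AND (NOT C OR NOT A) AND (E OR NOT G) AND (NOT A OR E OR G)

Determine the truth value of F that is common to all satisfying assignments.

Suppose F = true.
From the singleton clause (NOT E), E = false.
From the singleton clause (NOT D), D = false.
Now (D) is unsatisfied and unit — conflict.
So every satisfying assignment has F = False.

False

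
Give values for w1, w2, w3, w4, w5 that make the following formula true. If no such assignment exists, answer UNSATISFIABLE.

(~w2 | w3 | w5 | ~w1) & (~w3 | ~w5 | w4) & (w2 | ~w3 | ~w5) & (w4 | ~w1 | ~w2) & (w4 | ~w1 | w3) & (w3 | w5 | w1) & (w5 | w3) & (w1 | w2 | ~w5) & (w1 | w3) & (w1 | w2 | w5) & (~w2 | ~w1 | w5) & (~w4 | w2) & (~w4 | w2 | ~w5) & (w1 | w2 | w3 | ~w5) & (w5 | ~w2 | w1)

w1: 1, w2: 0, w3: 1, w4: 0, w5: 0

Try w5 = 0.
(w3) alone gives w3 = 1.
Try w1 = 1.
(~w2) alone gives w2 = 0.
(~w4) alone gives w4 = 0.
Every clause now holds.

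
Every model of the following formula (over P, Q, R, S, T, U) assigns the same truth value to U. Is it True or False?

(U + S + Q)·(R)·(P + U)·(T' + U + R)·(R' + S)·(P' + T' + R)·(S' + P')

Suppose U = 0.
The clause (R) is unit, so R = 1.
The clause (P) is unit, so P = 1.
The clause (S) is unit, so S = 1.
That conflicts with the unit clause (S').
So every satisfying assignment has U = True.

True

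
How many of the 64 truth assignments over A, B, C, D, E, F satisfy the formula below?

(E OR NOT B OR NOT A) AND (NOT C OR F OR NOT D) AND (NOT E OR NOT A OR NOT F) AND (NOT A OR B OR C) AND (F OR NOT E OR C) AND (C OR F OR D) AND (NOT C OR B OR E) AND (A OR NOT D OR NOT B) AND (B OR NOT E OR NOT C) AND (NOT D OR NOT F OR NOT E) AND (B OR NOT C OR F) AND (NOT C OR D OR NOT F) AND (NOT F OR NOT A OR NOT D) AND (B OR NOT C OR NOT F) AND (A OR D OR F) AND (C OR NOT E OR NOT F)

There are 2^6 = 64 truth assignments over (A, B, C, D, E, F).
Split on C. With C = true, the clauses containing C are satisfied and NOT C drops from the rest; 1 of the 2^5 = 32 assignments to the other variables satisfy what remains.
With C = false, by the same count on the reduced clause set, 4 assignments work.
Total: 1 + 4 = 5.

5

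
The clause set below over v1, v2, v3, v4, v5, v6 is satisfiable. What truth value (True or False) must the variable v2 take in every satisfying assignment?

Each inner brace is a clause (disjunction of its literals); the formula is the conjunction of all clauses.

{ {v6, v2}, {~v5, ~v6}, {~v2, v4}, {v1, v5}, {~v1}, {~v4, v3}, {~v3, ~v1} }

Suppose v2 = 0.
The clause (v6) is unit, so v6 = 1.
The clause (~v5) is unit, so v5 = 0.
The clause (v1) is unit, so v1 = 1.
Now (~v1) is unsatisfied and unit — conflict.
So every satisfying assignment has v2 = True.

True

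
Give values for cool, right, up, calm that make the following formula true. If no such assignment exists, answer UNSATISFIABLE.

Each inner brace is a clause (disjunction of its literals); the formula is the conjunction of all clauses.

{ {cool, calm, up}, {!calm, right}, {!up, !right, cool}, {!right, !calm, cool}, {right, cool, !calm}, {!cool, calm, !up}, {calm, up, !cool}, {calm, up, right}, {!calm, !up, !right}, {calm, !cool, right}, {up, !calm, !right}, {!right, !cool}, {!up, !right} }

Try calm = false.
Try cool = false.
The clause (up) is unit, so up = true.
The clause (!right) is unit, so right = false.
This assignment satisfies each clause.

cool=false,  right=false,  up=true,  calm=false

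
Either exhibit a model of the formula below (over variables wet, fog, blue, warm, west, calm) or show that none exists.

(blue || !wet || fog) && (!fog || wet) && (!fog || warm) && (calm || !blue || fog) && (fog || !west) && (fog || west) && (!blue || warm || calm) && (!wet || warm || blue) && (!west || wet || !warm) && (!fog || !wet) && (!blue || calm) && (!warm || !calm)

Try fog = false.
Unit clause (!west) forces west = false.
But (west) is also a unit clause — contradiction.
That branch fails; take fog = true instead.
Unit clause (wet) forces wet = true.
But (!wet) is also a unit clause — contradiction.
Either choice for fog ends in contradiction.

UNSATISFIABLE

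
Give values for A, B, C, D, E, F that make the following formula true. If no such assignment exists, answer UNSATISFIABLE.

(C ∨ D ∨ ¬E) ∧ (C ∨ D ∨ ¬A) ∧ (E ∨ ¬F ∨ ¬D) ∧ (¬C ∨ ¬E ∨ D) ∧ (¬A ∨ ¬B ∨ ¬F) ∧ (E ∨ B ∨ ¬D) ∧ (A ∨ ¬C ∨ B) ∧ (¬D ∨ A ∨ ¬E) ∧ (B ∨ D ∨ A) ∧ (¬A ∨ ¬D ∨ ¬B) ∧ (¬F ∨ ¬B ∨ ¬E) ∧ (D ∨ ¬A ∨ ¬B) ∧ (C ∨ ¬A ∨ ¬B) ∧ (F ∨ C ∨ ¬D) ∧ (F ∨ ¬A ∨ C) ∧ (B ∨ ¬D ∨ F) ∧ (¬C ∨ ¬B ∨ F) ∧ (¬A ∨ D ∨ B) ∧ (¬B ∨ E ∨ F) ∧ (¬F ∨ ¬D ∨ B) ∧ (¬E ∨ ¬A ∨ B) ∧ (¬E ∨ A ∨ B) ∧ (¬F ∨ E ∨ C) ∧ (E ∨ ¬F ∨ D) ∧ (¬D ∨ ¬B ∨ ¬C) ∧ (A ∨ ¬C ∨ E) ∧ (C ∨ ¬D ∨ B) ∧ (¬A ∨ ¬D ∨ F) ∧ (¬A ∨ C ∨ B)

UNSATISFIABLE

Branch on C: set C = True.
Branch on E: set E = False.
Unit clause (A) forces A = True.
Branch on F: set F = False.
Unit clause (¬B) forces B = False.
Unit clause (¬D) forces D = False.
Now (D) is unsatisfied and unit — conflict.
So F must be the other value — set F = True.
Unit clause (¬D) forces D = False.
Now (D) is unsatisfied and unit — conflict.
Both values of F lead to a conflict.
So E must be the other value — set E = True.
Unit clause (D) forces D = True.
Unit clause (A) forces A = True.
Unit clause (¬B) forces B = False.
Now (B) is unsatisfied and unit — conflict.
Both values of E lead to a conflict.
So C must be the other value — set C = False.
Branch on D: set D = True.
Unit clause (F) forces F = True.
Unit clause (E) forces E = True.
Unit clause (A) forces A = True.
Unit clause (¬B) forces B = False.
Now (B) is unsatisfied and unit — conflict.
So D must be the other value — set D = False.
Unit clause (¬E) forces E = False.
Unit clause (¬A) forces A = False.
Unit clause (B) forces B = True.
Unit clause (F) forces F = True.
Now (¬F) is unsatisfied and unit — conflict.
Both values of D lead to a conflict.
Both values of C lead to a conflict.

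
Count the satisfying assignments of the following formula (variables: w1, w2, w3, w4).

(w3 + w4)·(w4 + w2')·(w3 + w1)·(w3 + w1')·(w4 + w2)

There are 2^4 = 16 truth assignments over (w1, w2, w3, w4).
Split on w3. With w3 = 1, the clauses containing w3 are satisfied and w3' drops from the rest; 4 of the 2^3 = 8 assignments to the other variables satisfy what remains.
With w3 = 0, by the same count on the reduced clause set, 0 assignments work.
(One model: w1=F, w2=F, w3=T, w4=T.)
Total: 4 + 0 = 4.

4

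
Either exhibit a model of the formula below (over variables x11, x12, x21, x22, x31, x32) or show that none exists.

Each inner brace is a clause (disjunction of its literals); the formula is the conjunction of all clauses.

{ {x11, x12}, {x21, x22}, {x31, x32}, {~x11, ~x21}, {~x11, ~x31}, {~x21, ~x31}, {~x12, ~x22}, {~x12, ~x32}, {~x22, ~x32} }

UNSATISFIABLE

Try x11 = 1.
(~x21) alone gives x21 = 0.
(x22) alone gives x22 = 1.
(~x31) alone gives x31 = 0.
(x32) alone gives x32 = 1.
But (~x32) is also a unit clause — contradiction.
Undo x11 and try x11 = 0.
(x12) alone gives x12 = 1.
(~x22) alone gives x22 = 0.
(x21) alone gives x21 = 1.
(~x31) alone gives x31 = 0.
(x32) alone gives x32 = 1.
But (~x32) is also a unit clause — contradiction.
Neither x11 = 1 nor x11 = 0 works.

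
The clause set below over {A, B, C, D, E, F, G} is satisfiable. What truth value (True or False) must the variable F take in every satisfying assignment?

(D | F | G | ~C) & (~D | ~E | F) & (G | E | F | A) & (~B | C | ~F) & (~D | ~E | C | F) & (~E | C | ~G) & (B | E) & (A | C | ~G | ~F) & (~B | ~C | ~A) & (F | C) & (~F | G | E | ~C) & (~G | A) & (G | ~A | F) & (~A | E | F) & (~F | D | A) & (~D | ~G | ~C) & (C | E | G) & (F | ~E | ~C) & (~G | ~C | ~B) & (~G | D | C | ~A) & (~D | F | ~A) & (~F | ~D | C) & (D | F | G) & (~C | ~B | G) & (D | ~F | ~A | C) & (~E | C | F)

Suppose F = 0.
The clause (C) is unit, so C = 1.
The clause (~E) is unit, so E = 0.
The clause (B) is unit, so B = 1.
The clause (~A) is unit, so A = 0.
The clause (G) is unit, so G = 1.
Now (~G) is unsatisfied and unit — conflict.
So every satisfying assignment has F = True.

True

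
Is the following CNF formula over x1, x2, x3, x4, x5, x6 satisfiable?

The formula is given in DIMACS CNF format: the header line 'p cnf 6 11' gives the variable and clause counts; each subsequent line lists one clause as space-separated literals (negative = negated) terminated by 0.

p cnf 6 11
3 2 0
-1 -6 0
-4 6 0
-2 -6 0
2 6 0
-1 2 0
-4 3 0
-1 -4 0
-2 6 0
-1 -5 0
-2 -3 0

Suppose x3 = True.
From the singleton clause (¬x2), x2 = False.
From the singleton clause (x6), x6 = True.
From the singleton clause (¬x1), x1 = False.
Every clause is now satisfied; x4, x5 are unconstrained.
A satisfying assignment: x1 ↦ False,  x2 ↦ False,  x3 ↦ True,  x4 ↦ True,  x5 ↦ True,  x6 ↦ True.

Yes, satisfiable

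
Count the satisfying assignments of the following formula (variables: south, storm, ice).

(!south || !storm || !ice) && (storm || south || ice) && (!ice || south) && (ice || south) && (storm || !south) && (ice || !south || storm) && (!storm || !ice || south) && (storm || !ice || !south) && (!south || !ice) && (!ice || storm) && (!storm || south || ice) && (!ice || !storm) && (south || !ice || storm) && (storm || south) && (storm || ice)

There are 2^3 = 8 truth assignments over (south, storm, ice).
Split on ice. With ice = true, the clauses containing ice are satisfied and !ice drops from the rest; 0 of the 2^2 = 4 assignments to the other variables satisfy what remains.
With ice = false, by the same count on the reduced clause set, 1 assignment works.
(One model: south=T, storm=T, ice=F.)
Total: 0 + 1 = 1.

1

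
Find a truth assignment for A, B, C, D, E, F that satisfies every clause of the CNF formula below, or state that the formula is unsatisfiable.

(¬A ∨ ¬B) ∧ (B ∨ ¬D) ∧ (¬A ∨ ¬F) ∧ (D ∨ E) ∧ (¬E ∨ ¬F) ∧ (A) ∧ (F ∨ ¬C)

Unit clause (A) forces A = True.
Unit clause (¬B) forces B = False.
Unit clause (¬D) forces D = False.
Unit clause (¬F) forces F = False.
Unit clause (E) forces E = True.
Unit clause (¬C) forces C = False.
Every clause now holds.

A ↦ True; B ↦ False; C ↦ False; D ↦ False; E ↦ True; F ↦ False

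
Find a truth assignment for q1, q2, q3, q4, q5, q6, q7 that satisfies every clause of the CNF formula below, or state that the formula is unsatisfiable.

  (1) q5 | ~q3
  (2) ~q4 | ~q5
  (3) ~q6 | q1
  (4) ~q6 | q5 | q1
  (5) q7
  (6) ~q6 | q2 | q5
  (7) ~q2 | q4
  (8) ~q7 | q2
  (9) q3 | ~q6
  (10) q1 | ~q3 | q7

q1=1,  q2=1,  q3=0,  q4=1,  q5=0,  q6=0,  q7=1

Unit clause (q7) forces q7 = 1.
Unit clause (q2) forces q2 = 1.
Unit clause (q4) forces q4 = 1.
Unit clause (~q5) forces q5 = 0.
Unit clause (~q3) forces q3 = 0.
Unit clause (~q6) forces q6 = 0.
All clauses hold; q1 can take either value.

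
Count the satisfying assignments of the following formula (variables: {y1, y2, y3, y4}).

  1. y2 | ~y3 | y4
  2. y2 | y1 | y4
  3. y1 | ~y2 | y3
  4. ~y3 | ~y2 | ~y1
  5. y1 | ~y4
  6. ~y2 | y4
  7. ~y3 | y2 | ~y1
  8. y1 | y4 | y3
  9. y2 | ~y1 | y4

2

There are 2^4 = 16 truth assignments over (y1, y2, y3, y4).
Check each against the 9 clauses (columns in the order y1, y2, y3, y4):
  F F F F  ✗ fails (y2 | y1 | y4)
  F F F T  ✗ fails (y1 | ~y4)
  F F T F  ✗ fails (y2 | ~y3 | y4)
  F F T T  ✗ fails (y1 | ~y4)
  F T F F  ✗ fails (y1 | ~y2 | y3)
  F T F T  ✗ fails (y1 | ~y2 | y3)
  F T T F  ✗ fails (~y2 | y4)
  F T T T  ✗ fails (y1 | ~y4)
  T F F F  ✗ fails (y2 | ~y1 | y4)
  T F F T  ✓ satisfies all
  T F T F  ✗ fails (y2 | ~y3 | y4)
  T F T T  ✗ fails (~y3 | y2 | ~y1)
  T T F F  ✗ fails (~y2 | y4)
  T T F T  ✓ satisfies all
  T T T F  ✗ fails (~y3 | ~y2 | ~y1)
  T T T T  ✗ fails (~y3 | ~y2 | ~y1)
2 of the 16 rows are models.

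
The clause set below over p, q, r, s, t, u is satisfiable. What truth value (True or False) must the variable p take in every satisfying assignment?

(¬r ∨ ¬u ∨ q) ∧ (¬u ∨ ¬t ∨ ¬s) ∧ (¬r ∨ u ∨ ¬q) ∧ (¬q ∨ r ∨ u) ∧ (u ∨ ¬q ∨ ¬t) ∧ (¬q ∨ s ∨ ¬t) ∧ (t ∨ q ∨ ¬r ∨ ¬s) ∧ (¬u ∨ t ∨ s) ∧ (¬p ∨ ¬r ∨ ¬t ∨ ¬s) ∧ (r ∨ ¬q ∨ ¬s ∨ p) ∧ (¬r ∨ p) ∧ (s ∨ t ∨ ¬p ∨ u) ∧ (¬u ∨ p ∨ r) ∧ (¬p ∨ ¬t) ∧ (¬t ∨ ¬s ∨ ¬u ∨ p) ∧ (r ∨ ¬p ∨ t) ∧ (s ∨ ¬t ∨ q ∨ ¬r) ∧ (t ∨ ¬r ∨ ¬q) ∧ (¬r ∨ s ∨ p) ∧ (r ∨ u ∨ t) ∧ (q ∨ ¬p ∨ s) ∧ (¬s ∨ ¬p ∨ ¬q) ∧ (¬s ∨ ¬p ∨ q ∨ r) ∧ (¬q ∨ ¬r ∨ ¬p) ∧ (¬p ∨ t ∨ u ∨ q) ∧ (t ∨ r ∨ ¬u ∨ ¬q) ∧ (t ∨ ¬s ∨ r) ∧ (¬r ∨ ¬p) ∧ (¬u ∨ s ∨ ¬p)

Suppose p = True.
From the singleton clause (¬t), t = False.
From the singleton clause (r), r = True.
But (¬r) is also a unit clause — contradiction.
So every satisfying assignment has p = False.

False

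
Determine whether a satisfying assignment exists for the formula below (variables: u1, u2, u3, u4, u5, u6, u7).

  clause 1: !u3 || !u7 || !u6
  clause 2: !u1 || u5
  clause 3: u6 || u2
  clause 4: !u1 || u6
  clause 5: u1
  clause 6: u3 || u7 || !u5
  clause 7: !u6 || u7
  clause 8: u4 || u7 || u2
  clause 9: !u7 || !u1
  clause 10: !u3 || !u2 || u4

Unit clause (u1) forces u1 = true.
Unit clause (u5) forces u5 = true.
Unit clause (u6) forces u6 = true.
Unit clause (u7) forces u7 = true.
Now (!u7) is unsatisfied and unit — conflict.
No assignment satisfies every clause.

No, unsatisfiable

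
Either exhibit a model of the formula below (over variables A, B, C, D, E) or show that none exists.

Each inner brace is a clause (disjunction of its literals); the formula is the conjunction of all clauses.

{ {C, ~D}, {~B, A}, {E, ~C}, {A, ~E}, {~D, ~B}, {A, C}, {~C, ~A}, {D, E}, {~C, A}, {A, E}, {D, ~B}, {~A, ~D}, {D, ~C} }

A=1,  B=0,  C=0,  D=0,  E=1

Try C = 0.
The clause (~D) is unit, so D = 0.
The clause (A) is unit, so A = 1.
The clause (E) is unit, so E = 1.
The clause (~B) is unit, so B = 0.
This assignment satisfies each clause.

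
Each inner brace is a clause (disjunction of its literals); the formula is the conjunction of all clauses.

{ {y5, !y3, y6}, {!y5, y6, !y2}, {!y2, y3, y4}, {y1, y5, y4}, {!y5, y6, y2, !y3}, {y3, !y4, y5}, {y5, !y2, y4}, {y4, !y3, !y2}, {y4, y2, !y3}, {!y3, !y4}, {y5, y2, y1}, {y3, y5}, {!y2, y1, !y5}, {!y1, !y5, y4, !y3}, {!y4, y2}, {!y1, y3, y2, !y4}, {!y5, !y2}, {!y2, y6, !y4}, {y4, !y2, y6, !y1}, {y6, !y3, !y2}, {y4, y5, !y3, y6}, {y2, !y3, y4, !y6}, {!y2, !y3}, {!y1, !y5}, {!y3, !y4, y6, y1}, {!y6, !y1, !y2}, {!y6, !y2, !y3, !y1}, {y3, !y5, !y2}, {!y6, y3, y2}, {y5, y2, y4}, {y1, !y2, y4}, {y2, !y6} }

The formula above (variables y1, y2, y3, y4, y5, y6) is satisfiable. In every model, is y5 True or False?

Suppose y5 = false.
Unit clause (y3) forces y3 = true.
Unit clause (y6) forces y6 = true.
Unit clause (!y4) forces y4 = false.
Unit clause (y1) forces y1 = true.
Unit clause (!y2) forces y2 = false.
Now (y2) is unsatisfied and unit — conflict.
So every satisfying assignment has y5 = True.

True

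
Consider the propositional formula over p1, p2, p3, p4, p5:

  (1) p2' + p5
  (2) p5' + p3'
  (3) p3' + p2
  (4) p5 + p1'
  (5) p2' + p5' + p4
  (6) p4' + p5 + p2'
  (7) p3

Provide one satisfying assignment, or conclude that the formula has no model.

UNSATISFIABLE

From the singleton clause (p3), p3 = 1.
From the singleton clause (p5'), p5 = 0.
From the singleton clause (p2'), p2 = 0.
Now (p2) is unsatisfied and unit — conflict.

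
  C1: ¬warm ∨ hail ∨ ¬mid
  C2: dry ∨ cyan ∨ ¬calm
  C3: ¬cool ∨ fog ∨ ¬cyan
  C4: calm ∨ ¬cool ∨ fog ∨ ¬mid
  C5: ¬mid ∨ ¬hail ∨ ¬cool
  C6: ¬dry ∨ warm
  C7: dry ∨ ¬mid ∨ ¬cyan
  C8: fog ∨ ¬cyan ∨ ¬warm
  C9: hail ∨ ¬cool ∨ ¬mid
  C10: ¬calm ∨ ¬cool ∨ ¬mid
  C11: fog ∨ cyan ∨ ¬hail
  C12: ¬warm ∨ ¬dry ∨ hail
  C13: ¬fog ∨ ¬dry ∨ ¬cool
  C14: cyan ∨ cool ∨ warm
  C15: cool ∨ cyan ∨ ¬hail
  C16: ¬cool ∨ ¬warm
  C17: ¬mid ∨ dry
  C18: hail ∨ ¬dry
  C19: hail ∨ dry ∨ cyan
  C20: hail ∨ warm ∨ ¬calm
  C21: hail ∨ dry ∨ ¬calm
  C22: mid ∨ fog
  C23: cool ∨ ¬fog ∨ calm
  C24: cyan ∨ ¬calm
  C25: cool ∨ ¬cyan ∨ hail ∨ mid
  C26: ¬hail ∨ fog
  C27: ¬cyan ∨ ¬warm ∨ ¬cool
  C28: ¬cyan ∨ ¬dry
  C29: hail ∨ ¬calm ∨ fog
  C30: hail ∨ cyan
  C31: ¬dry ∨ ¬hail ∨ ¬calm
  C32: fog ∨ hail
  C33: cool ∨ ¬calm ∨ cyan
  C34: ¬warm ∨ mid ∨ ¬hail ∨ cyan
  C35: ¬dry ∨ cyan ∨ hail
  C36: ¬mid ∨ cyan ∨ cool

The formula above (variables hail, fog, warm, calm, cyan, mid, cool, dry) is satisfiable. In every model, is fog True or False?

True

Suppose fog = False.
(mid) alone gives mid = True.
(dry) alone gives dry = True.
(warm) alone gives warm = True.
(hail) alone gives hail = True.
Now (¬hail) is unsatisfied and unit — conflict.
So every satisfying assignment has fog = True.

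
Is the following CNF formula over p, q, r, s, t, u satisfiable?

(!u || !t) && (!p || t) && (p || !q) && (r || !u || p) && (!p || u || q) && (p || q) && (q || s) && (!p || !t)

Unsatisfiable

Branch on u: set u = false.
Branch on p: set p = false.
The clause (!q) is unit, so q = false.
Now (q) is unsatisfied and unit — conflict.
Undo p and try p = true.
The clause (t) is unit, so t = true.
Now (!t) is unsatisfied and unit — conflict.
Either choice for p ends in contradiction.
Undo u and try u = true.
The clause (!t) is unit, so t = false.
The clause (!p) is unit, so p = false.
The clause (!q) is unit, so q = false.
Now (q) is unsatisfied and unit — conflict.
Either choice for u ends in contradiction.
No assignment satisfies every clause.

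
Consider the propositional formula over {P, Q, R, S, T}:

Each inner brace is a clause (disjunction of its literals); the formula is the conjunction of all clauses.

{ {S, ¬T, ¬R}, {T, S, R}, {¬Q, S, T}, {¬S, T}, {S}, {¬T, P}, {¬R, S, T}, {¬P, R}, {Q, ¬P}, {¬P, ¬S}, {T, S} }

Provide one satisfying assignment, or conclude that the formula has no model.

From the singleton clause (S), S = True.
From the singleton clause (T), T = True.
From the singleton clause (P), P = True.
But (¬P) is also a unit clause — contradiction.

UNSATISFIABLE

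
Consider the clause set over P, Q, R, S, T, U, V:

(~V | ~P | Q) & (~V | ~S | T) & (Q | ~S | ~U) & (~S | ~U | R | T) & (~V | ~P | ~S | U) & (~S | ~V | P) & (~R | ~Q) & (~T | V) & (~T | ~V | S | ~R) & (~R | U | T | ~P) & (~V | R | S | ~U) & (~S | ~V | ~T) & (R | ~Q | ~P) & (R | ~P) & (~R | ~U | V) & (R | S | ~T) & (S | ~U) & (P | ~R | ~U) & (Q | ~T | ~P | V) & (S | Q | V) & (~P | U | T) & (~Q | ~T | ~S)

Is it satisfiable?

Yes

Branch on R: set R = 0.
(~P) alone gives P = 0.
Branch on S: set S = 1.
(~V) alone gives V = 0.
(~T) alone gives T = 0.
(~U) alone gives U = 0.
No clause remains; Q is free.
A satisfying assignment: P: 0; Q: 0; R: 0; S: 1; T: 0; U: 0; V: 0.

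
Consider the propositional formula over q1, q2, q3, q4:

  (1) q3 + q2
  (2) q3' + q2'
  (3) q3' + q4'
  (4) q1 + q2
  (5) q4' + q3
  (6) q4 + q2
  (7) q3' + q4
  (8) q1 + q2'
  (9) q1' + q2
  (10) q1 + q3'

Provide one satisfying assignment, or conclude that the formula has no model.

q1 ↦ 1; q2 ↦ 1; q3 ↦ 0; q4 ↦ 0

Suppose q3 = 0.
(q2) alone gives q2 = 1.
(q4') alone gives q4 = 0.
(q1) alone gives q1 = 1.
All clauses are satisfied.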